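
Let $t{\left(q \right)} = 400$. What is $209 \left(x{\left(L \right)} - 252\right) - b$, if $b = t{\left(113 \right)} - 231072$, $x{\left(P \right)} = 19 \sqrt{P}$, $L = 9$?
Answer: $189917$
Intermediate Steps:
$b = -230672$ ($b = 400 - 231072 = -230672$)
$209 \left(x{\left(L \right)} - 252\right) - b = 209 \left(19 \sqrt{9} - 252\right) - -230672 = 209 \left(19 \cdot 3 - 252\right) + 230672 = 209 \left(57 - 252\right) + 230672 = 209 \left(-195\right) + 230672 = -40755 + 230672 = 189917$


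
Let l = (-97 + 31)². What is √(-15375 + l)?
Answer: I*√11019 ≈ 104.97*I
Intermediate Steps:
l = 4356 (l = (-66)² = 4356)
√(-15375 + l) = √(-15375 + 4356) = √(-11019) = I*√11019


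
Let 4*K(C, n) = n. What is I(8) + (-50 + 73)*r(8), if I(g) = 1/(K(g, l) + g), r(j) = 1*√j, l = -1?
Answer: 4/31 + 46*√2 ≈ 65.183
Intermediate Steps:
K(C, n) = n/4
r(j) = √j
I(g) = 1/(-¼ + g) (I(g) = 1/((¼)*(-1) + g) = 1/(-¼ + g))
I(8) + (-50 + 73)*r(8) = 4/(-1 + 4*8) + (-50 + 73)*√8 = 4/(-1 + 32) + 23*(2*√2) = 4/31 + 46*√2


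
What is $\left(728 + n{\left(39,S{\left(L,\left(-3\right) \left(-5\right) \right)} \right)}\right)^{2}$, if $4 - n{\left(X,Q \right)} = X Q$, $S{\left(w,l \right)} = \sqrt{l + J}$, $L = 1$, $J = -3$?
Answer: $554076 - 114192 \sqrt{3} \approx 3.5629 \cdot 10^{5}$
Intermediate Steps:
$S{\left(w,l \right)} = \sqrt{-3 + l}$ ($S{\left(w,l \right)} = \sqrt{l - 3} = \sqrt{-3 + l}$)
$n{\left(X,Q \right)} = 4 - Q X$ ($n{\left(X,Q \right)} = 4 - X Q = 4 - Q X$)
$\left(728 + n{\left(39,S{\left(L,\left(-3\right) \left(-5\right) \right)} \right)}\right)^{2} = \left(728 + \left(4 - \sqrt{-3 - -15} \cdot 39\right)\right)^{2} = \left(728 + \left(4 - \sqrt{-3 + 15} \cdot 39\right)\right)^{2} = \left(728 + \left(4 - \sqrt{12} \cdot 39\right)\right)^{2} = \left(728 + \left(4 - 2 \sqrt{3} \cdot 39\right)\right)^{2} = \left(728 + \left(4 - 78 \sqrt{3}\right)\right)^{2} = \left(732 - 78 \sqrt{3}\right)^{2}$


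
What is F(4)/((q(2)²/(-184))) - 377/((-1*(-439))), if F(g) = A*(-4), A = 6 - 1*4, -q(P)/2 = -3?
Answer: 158159/3951 ≈ 40.030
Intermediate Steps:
q(P) = 6 (q(P) = -2*(-3) = 6)
A = 2 (A = 6 - 4 = 2)
F(g) = -8 (F(g) = 2*(-4) = -8)
F(4)/((q(2)²/(-184))) - 377/((-1*(-439))) = -8/(6²/(-184)) - 377/((-1*(-439))) = -8/(36*(-1/184)) - 377/439 = -8/(-9/46) - 377*1/439 = -8*(-46/9) - 377/439 = 368/9 - 377/439 = 158159/3951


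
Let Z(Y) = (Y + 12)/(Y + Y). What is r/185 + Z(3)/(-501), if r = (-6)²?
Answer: 35147/185370 ≈ 0.18960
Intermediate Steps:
r = 36
Z(Y) = (12 + Y)/(2*Y) (Z(Y) = (12 + Y)/((2*Y)) = (12 + Y)*(1/(2*Y)) = (12 + Y)/(2*Y))
r/185 + Z(3)/(-501) = 36/185 + ((½)*(12 + 3)/3)/(-501) = 36*(1/185) + ((½)*(⅓)*15)*(-1/501) = 36/185 + (5/2)*(-1/501) = 36/185 - 5/1002 = 35147/185370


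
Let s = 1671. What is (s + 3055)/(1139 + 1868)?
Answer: 4726/3007 ≈ 1.5717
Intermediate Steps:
(s + 3055)/(1139 + 1868) = (1671 + 3055)/(1139 + 1868) = 4726/3007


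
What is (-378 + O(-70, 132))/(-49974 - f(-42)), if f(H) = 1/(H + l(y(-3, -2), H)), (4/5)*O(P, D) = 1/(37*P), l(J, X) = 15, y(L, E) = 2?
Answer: 21146859/2795743384 ≈ 0.0075639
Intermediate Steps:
O(P, D) = 5/(148*P) (O(P, D) = 5/(4*((37*P))) = 5*(1/(37*P))/4 = 5/(148*P))
f(H) = 1/(15 + H) (f(H) = 1/(H + 15) = 1/(15 + H))
(-378 + O(-70, 132))/(-49974 - f(-42)) = (-378 + (5/148)/(-70))/(-49974 - 1/(15 - 42)) = (-378 + (5/148)*(-1/70))/(-49974 - 1/(-27)) = (-378 - 1/2072)/(-49974 - 1*(-1/27)) = -783217/(2072*(-49974 + 1/27)) = -783217/(2072*(-1349297/27)) = -783217/2072*(-27/1349297) = 21146859/2795743384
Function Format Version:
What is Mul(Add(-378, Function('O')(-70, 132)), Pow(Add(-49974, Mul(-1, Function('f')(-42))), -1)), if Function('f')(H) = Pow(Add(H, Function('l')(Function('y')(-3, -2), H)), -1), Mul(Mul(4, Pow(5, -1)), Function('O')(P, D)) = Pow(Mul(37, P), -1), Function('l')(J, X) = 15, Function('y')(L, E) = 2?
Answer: Rational(21146859, 2795743384) ≈ 0.0075639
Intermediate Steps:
Function('O')(P, D) = Mul(Rational(5, 148), Pow(P, -1)) (Function('O')(P, D) = Mul(Rational(5, 4), Pow(Mul(37, P), -1)) = Mul(Rational(5, 4), Mul(Rational(1, 37), Pow(P, -1))) = Mul(Rational(5, 148), Pow(P, -1)))
Function('f')(H) = Pow(Add(15, H), -1) (Function('f')(H) = Pow(Add(H, 15), -1) = Pow(Add(15, H), -1))
Mul(Add(-378, Function('O')(-70, 132)), Pow(Add(-49974, Mul(-1, Function('f')(-42))), -1)) = Mul(Add(-378, Mul(Rational(5, 148), Pow(-70, -1))), Pow(Add(-49974, Mul(-1, Pow(Add(15, -42), -1))), -1)) = Mul(Add(-378, Mul(Rational(5, 148), Rational(-1, 70))), Pow(Add(-49974, Mul(-1, Pow(-27, -1))), -1)) = Mul(Add(-378, Rational(-1, 2072)), Pow(Add(-49974, Mul(-1, Rational(-1, 27))), -1)) = Mul(Rational(-783217, 2072), Pow(Add(-49974, Rational(1, 27)), -1)) = Mul(Rational(-783217, 2072), Pow(Rational(-1349297, 27), -1)) = Mul(Rational(-783217, 2072), Rational(-27, 1349297)) = Rational(21146859, 2795743384)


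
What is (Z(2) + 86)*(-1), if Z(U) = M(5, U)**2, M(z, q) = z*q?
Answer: -186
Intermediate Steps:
M(z, q) = q*z
Z(U) = 25*U**2 (Z(U) = (U*5)**2 = (5*U)**2 = 25*U**2)
(Z(2) + 86)*(-1) = (25*2**2 + 86)*(-1) = (25*4 + 86)*(-1) = (100 + 86)*(-1) = 186*(-1) = -186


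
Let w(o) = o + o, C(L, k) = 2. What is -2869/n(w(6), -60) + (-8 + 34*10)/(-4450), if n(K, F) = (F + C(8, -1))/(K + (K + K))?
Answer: 114898636/64525 ≈ 1780.7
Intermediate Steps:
w(o) = 2*o
n(K, F) = (2 + F)/(3*K) (n(K, F) = (F + 2)/(K + (K + K)) = (2 + F)/(K + 2*K) = (2 + F)/((3*K)) = (2 + F)*(1/(3*K)) = (2 + F)/(3*K))
-2869/n(w(6), -60) + (-8 + 34*10)/(-4450) = -2869*36/(2 - 60) + (-8 + 34*10)/(-4450) = -2869/((⅓)*(-58)/12) + (-8 + 340)*(-1/4450) = -2869/((⅓)*(1/12)*(-58)) + 332*(-1/4450) = -2869/(-29/18) - 166/2225 = -2869*(-18/29) - 166/2225 = 51642/29 - 166/2225 = 114898636/64525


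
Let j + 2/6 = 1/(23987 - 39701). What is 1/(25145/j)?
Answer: -5239/395128530 ≈ -1.3259e-5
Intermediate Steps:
j = -5239/15714 (j = -⅓ + 1/(23987 - 39701) = -⅓ + 1/(-15714) = -⅓ - 1/15714 = -5239/15714 ≈ -0.33340)
1/(25145/j) = 1/(25145/(-5239/15714)) = 1/(25145*(-15714/5239)) = 1/(-395128530/5239) = -5239/395128530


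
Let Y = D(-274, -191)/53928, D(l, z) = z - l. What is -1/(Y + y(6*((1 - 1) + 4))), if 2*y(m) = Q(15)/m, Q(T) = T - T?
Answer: -53928/83 ≈ -649.74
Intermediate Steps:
Y = 83/53928 (Y = (-191 - 1*(-274))/53928 = (-191 + 274)*(1/53928) = 83*(1/53928) = 83/53928 ≈ 0.0015391)
Q(T) = 0
y(m) = 0 (y(m) = (0/m)/2 = (1/2)*0 = 0)
-1/(Y + y(6*((1 - 1) + 4))) = -1/(83/53928 + 0) = -1/83/53928 = -1*53928/83 = -53928/83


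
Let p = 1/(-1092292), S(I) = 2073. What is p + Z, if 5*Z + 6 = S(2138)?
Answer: 2257767559/5461460 ≈ 413.40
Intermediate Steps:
p = -1/1092292 ≈ -9.1551e-7
Z = 2067/5 (Z = -6/5 + (⅕)*2073 = -6/5 + 2073/5 = 2067/5 ≈ 413.40)
p + Z = -1/1092292 + 2067/5 = 2257767559/5461460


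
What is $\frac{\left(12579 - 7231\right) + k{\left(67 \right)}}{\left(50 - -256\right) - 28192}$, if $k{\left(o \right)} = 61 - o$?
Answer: $- \frac{2671}{13943} \approx -0.19157$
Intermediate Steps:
$\frac{\left(12579 - 7231\right) + k{\left(67 \right)}}{\left(50 - -256\right) - 28192} = \frac{\left(12579 - 7231\right) + \left(61 - 67\right)}{\left(50 - -256\right) - 28192} = \frac{5348 + \left(61 - 67\right)}{\left(50 + 256\right) - 28192} = \frac{5348 - 6}{306 - 28192} = \frac{5342}{-27886} = 5342 \left(- \frac{1}{27886}\right) = - \frac{2671}{13943}$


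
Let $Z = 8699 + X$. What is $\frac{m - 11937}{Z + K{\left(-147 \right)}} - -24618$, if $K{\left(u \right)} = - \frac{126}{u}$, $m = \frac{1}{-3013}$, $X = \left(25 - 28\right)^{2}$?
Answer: $\frac{2260772848717}{91839253} \approx 24617.0$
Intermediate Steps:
$X = 9$ ($X = \left(-3\right)^{2} = 9$)
$m = - \frac{1}{3013} \approx -0.00033189$
$Z = 8708$ ($Z = 8699 + 9 = 8708$)
$\frac{m - 11937}{Z + K{\left(-147 \right)}} - -24618 = \frac{- \frac{1}{3013} - 11937}{8708 - \frac{126}{-147}} - -24618 = - \frac{35966182}{3013 \left(8708 - - \frac{6}{7}\right)} + 24618 = - \frac{35966182}{3013 \left(8708 + \frac{6}{7}\right)} + 24618 = - \frac{35966182}{3013 \cdot \frac{60962}{7}} + 24618 = \left(- \frac{35966182}{3013}\right) \frac{7}{60962} + 24618 = - \frac{125881637}{91839253} + 24618 = \frac{2260772848717}{91839253}$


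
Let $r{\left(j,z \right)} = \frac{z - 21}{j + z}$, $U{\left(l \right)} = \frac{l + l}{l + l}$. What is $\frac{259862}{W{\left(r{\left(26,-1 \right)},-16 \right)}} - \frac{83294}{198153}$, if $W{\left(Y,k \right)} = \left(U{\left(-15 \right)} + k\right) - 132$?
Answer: $- \frac{17168226368}{9709497} \approx -1768.2$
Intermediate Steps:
$U{\left(l \right)} = 1$ ($U{\left(l \right)} = \frac{2 l}{2 l} = 2 l \frac{1}{2 l} = 1$)
$r{\left(j,z \right)} = \frac{-21 + z}{j + z}$
$W{\left(Y,k \right)} = -131 + k$ ($W{\left(Y,k \right)} = \left(1 + k\right) - 132 = -131 + k$)
$\frac{259862}{W{\left(r{\left(26,-1 \right)},-16 \right)}} - \frac{83294}{198153} = \frac{259862}{-131 - 16} - \frac{83294}{198153} = \frac{259862}{-147} - \frac{83294}{198153} = 259862 \left(- \frac{1}{147}\right) - \frac{83294}{198153} = - \frac{259862}{147} - \frac{83294}{198153} = - \frac{17168226368}{9709497}$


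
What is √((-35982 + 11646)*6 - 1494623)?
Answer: 11*I*√13559 ≈ 1280.9*I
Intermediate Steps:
√((-35982 + 11646)*6 - 1494623) = √(-24336*6 - 1494623) = √(-146016 - 1494623) = √(-1640639) = 11*I*√13559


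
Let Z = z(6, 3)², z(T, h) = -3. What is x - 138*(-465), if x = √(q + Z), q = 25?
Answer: 64170 + √34 ≈ 64176.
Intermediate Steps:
Z = 9 (Z = (-3)² = 9)
x = √34 (x = √(25 + 9) = √34 ≈ 5.8309)
x - 138*(-465) = √34 - 138*(-465) = √34 + 64170 = 64170 + √34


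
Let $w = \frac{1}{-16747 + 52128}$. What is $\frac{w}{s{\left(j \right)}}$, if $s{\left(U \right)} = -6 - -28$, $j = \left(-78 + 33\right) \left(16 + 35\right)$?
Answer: $\frac{1}{778382} \approx 1.2847 \cdot 10^{-6}$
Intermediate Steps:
$j = -2295$ ($j = \left(-45\right) 51 = -2295$)
$s{\left(U \right)} = 22$ ($s{\left(U \right)} = -6 + 28 = 22$)
$w = \frac{1}{35381} \approx 2.8264 \cdot 10^{-5}$
$\frac{w}{s{\left(j \right)}} = \frac{1}{35381 \cdot 22} = \frac{1}{35381} \cdot \frac{1}{22} = \frac{1}{778382}$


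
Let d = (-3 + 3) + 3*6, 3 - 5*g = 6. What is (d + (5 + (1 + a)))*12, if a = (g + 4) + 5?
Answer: 1944/5 ≈ 388.80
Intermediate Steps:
g = -3/5 (g = 3/5 - 1/5*6 = 3/5 - 6/5 = -3/5 ≈ -0.60000)
a = 42/5 (a = (-3/5 + 4) + 5 = 17/5 + 5 = 42/5 ≈ 8.4000)
d = 18 (d = 0 + 18 = 18)
(d + (5 + (1 + a)))*12 = (18 + (5 + (1 + 42/5)))*12 = (18 + (5 + 47/5))*12 = (18 + 72/5)*12 = (162/5)*12 = 1944/5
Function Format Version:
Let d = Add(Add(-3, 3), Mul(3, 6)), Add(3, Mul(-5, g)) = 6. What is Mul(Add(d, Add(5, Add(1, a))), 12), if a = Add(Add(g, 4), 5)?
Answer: Rational(1944, 5) ≈ 388.80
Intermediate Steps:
g = Rational(-3, 5) (g = Add(Rational(3, 5), Mul(Rational(-1, 5), 6)) = Add(Rational(3, 5), Rational(-6, 5)) = Rational(-3, 5) ≈ -0.60000)
a = Rational(42, 5) (a = Add(Add(Rational(-3, 5), 4), 5) = Add(Rational(17, 5), 5) = Rational(42, 5) ≈ 8.4000)
d = 18 (d = Add(0, 18) = 18)
Mul(Add(d, Add(5, Add(1, a))), 12) = Mul(Add(18, Add(5, Add(1, Rational(42, 5)))), 12) = Mul(Add(18, Add(5, Rational(47, 5))), 12) = Mul(Add(18, Rational(72, 5)), 12) = Mul(Rational(162, 5), 12) = Rational(1944, 5)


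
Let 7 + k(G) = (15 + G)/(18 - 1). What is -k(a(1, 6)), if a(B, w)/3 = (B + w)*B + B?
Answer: 80/17 ≈ 4.7059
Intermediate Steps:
a(B, w) = 3*B + 3*B*(B + w) (a(B, w) = 3*((B + w)*B + B) = 3*(B*(B + w) + B) = 3*(B + B*(B + w)) = 3*B + 3*B*(B + w))
k(G) = -104/17 + G/17 (k(G) = -7 + (15 + G)/(18 - 1) = -7 + (15 + G)/17 = -7 + (15 + G)*(1/17) = -7 + (15/17 + G/17) = -104/17 + G/17)
-k(a(1, 6)) = -(-104/17 + (3*1*(1 + 1 + 6))/17) = -(-104/17 + (3*1*8)/17) = -(-104/17 + (1/17)*24) = -(-104/17 + 24/17) = -1*(-80/17) = 80/17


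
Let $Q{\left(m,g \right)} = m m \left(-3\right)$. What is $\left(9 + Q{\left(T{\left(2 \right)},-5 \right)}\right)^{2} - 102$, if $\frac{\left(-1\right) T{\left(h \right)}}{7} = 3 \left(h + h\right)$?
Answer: $447703179$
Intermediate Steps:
$T{\left(h \right)} = - 42 h$ ($T{\left(h \right)} = - 7 \cdot 3 \left(h + h\right) = - 7 \cdot 3 \cdot 2 h = - 7 \cdot 6 h = - 42 h$)
$Q{\left(m,g \right)} = - 3 m^{2}$ ($Q{\left(m,g \right)} = m^{2} \left(-3\right) = - 3 m^{2}$)
$\left(9 + Q{\left(T{\left(2 \right)},-5 \right)}\right)^{2} - 102 = \left(9 - 3 \left(\left(-42\right) 2\right)^{2}\right)^{2} - 102 = \left(9 - 3 \left(-84\right)^{2}\right)^{2} - 102 = \left(9 - 21168\right)^{2} - 102 = \left(-21159\right)^{2} - 102 = 447703281 - 102 = 447703179$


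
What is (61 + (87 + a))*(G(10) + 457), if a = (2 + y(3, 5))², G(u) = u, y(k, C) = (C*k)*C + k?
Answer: 3057916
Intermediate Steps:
y(k, C) = k + k*C² (y(k, C) = k*C² + k = k + k*C²)
a = 6400 (a = (2 + 3*(1 + 5²))² = (2 + 3*(1 + 25))² = (2 + 3*26)² = (2 + 78)² = 80² = 6400)
(61 + (87 + a))*(G(10) + 457) = (61 + (87 + 6400))*(10 + 457) = (61 + 6487)*467 = 6548*467 = 3057916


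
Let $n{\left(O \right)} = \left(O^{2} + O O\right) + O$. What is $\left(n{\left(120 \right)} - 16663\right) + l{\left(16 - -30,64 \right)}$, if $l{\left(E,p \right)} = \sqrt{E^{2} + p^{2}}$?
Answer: $12257 + 2 \sqrt{1553} \approx 12336.0$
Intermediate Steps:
$n{\left(O \right)} = O + 2 O^{2}$ ($n{\left(O \right)} = \left(O^{2} + O^{2}\right) + O = 2 O^{2} + O = O + 2 O^{2}$)
$\left(n{\left(120 \right)} - 16663\right) + l{\left(16 - -30,64 \right)} = \left(120 \left(1 + 2 \cdot 120\right) - 16663\right) + \sqrt{\left(16 - -30\right)^{2} + 64^{2}} = \left(120 \left(1 + 240\right) - 16663\right) + \sqrt{\left(16 + 30\right)^{2} + 4096} = \left(120 \cdot 241 - 16663\right) + \sqrt{46^{2} + 4096} = \left(28920 - 16663\right) + \sqrt{2116 + 4096} = 12257 + \sqrt{6212} = 12257 + 2 \sqrt{1553}$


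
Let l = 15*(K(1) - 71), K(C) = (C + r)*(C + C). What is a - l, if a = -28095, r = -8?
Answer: -26820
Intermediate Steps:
K(C) = 2*C*(-8 + C) (K(C) = (C - 8)*(C + C) = (-8 + C)*(2*C) = 2*C*(-8 + C))
l = -1275 (l = 15*(2*1*(-8 + 1) - 71) = 15*(2*1*(-7) - 71) = 15*(-14 - 71) = 15*(-85) = -1275)
a - l = -28095 - 1*(-1275) = -28095 + 1275 = -26820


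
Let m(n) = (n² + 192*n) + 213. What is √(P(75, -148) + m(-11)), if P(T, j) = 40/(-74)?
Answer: I*√2434822/37 ≈ 42.173*I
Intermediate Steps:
P(T, j) = -20/37 (P(T, j) = 40*(-1/74) = -20/37)
m(n) = 213 + n² + 192*n
√(P(75, -148) + m(-11)) = √(-20/37 + (213 + (-11)² + 192*(-11))) = √(-20/37 + (213 + 121 - 2112)) = √(-20/37 - 1778) = √(-65806/37) = I*√2434822/37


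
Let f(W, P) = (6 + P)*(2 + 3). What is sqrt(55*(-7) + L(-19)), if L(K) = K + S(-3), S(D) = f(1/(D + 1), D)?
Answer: I*sqrt(389) ≈ 19.723*I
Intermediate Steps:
f(W, P) = 30 + 5*P (f(W, P) = (6 + P)*5 = 30 + 5*P)
S(D) = 30 + 5*D
L(K) = 15 + K (L(K) = K + (30 + 5*(-3)) = K + (30 - 15) = K + 15 = 15 + K)
sqrt(55*(-7) + L(-19)) = sqrt(55*(-7) + (15 - 19)) = sqrt(-385 - 4) = sqrt(-389) = I*sqrt(389)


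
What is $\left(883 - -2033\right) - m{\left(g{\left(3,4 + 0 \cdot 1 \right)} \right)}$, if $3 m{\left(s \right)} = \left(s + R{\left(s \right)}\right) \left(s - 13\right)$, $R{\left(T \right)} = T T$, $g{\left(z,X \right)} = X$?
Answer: $2976$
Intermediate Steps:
$R{\left(T \right)} = T^{2}$
$m{\left(s \right)} = \frac{\left(-13 + s\right) \left(s + s^{2}\right)}{3}$ ($m{\left(s \right)} = \frac{\left(s + s^{2}\right) \left(s - 13\right)}{3} = \frac{\left(s + s^{2}\right) \left(-13 + s\right)}{3} = \frac{\left(-13 + s\right) \left(s + s^{2}\right)}{3}$)
$\left(883 - -2033\right) - m{\left(g{\left(3,4 + 0 \cdot 1 \right)} \right)} = \left(883 - -2033\right) - \frac{\left(4 + 0 \cdot 1\right) \left(-13 + \left(4 + 0 \cdot 1\right)^{2} - 12 \left(4 + 0 \cdot 1\right)\right)}{3} = \left(883 + 2033\right) - \frac{\left(4 + 0\right) \left(-13 + \left(4 + 0\right)^{2} - 12 \left(4 + 0\right)\right)}{3} = 2916 - \frac{1}{3} \cdot 4 \left(-13 + 4^{2} - 48\right) = 2916 - \frac{1}{3} \cdot 4 \left(-13 + 16 - 48\right) = 2916 - \frac{1}{3} \cdot 4 \left(-45\right) = 2916 - -60 = 2916 + 60 = 2976$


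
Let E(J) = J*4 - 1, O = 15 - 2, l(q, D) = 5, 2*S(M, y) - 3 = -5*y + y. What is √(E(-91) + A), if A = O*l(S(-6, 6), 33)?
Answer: 10*I*√3 ≈ 17.32*I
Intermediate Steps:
S(M, y) = 3/2 - 2*y (S(M, y) = 3/2 + (-5*y + y)/2 = 3/2 + (-4*y)/2 = 3/2 - 2*y)
O = 13
E(J) = -1 + 4*J (E(J) = 4*J - 1 = -1 + 4*J)
A = 65 (A = 13*5 = 65)
√(E(-91) + A) = √((-1 + 4*(-91)) + 65) = √((-1 - 364) + 65) = √(-365 + 65) = √(-300) = 10*I*√3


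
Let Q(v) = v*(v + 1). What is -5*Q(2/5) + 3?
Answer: ⅕ ≈ 0.20000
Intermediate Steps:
Q(v) = v*(1 + v)
-5*Q(2/5) + 3 = -5*2/5*(1 + 2/5) + 3 = -5*2*(⅕)*(1 + 2*(⅕)) + 3 = -2*(1 + ⅖) + 3 = -2*7/5 + 3 = -5*14/25 + 3 = -14/5 + 3 = ⅕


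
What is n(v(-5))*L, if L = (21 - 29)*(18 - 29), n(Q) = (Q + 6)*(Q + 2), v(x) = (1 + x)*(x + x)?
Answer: 170016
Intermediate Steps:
v(x) = 2*x*(1 + x) (v(x) = (1 + x)*(2*x) = 2*x*(1 + x))
n(Q) = (2 + Q)*(6 + Q) (n(Q) = (6 + Q)*(2 + Q) = (2 + Q)*(6 + Q))
L = 88 (L = -8*(-11) = 88)
n(v(-5))*L = (12 + (2*(-5)*(1 - 5))² + 8*(2*(-5)*(1 - 5)))*88 = (12 + (2*(-5)*(-4))² + 8*(2*(-5)*(-4)))*88 = (12 + 40² + 8*40)*88 = (12 + 1600 + 320)*88 = 1932*88 = 170016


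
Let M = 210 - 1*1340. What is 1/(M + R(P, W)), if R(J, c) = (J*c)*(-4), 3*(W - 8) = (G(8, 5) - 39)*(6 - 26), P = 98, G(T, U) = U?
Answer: -3/279358 ≈ -1.0739e-5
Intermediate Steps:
M = -1130 (M = 210 - 1340 = -1130)
W = 704/3 (W = 8 + ((5 - 39)*(6 - 26))/3 = 8 + (-34*(-20))/3 = 8 + (⅓)*680 = 8 + 680/3 = 704/3 ≈ 234.67)
R(J, c) = -4*J*c
1/(M + R(P, W)) = 1/(-1130 - 4*98*704/3) = 1/(-1130 - 275968/3) = 1/(-279358/3) = -3/279358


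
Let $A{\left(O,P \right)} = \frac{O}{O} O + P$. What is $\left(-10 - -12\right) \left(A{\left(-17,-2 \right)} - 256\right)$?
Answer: $-550$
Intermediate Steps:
$A{\left(O,P \right)} = O + P$ ($A{\left(O,P \right)} = 1 O + P = O + P$)
$\left(-10 - -12\right) \left(A{\left(-17,-2 \right)} - 256\right) = \left(-10 - -12\right) \left(\left(-17 - 2\right) - 256\right) = \left(-10 + 12\right) \left(-19 - 256\right) = 2 \left(-275\right) = -550$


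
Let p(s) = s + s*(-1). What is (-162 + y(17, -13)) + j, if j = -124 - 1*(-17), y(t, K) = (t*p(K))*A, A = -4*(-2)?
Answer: -269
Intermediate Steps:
A = 8
p(s) = 0 (p(s) = s - s = 0)
y(t, K) = 0 (y(t, K) = (t*0)*8 = 0*8 = 0)
j = -107 (j = -124 + 17 = -107)
(-162 + y(17, -13)) + j = (-162 + 0) - 107 = -162 - 107 = -269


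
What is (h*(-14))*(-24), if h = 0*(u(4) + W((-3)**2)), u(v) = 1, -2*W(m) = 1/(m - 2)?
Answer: 0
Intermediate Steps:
W(m) = -1/(2*(-2 + m)) (W(m) = -1/(2*(m - 2)) = -1/(2*(-2 + m)))
h = 0 (h = 0*(1 - 1/(-4 + 2*(-3)**2)) = 0*(1 - 1/(-4 + 2*9)) = 0*(1 - 1/(-4 + 18)) = 0*(1 - 1/14) = 0*(13/14) = 0)
(h*(-14))*(-24) = (0*(-14))*(-24) = 0*(-24) = 0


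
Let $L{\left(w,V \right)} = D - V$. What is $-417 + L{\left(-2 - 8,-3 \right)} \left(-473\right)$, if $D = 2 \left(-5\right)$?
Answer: $2894$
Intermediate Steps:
$D = -10$
$L{\left(w,V \right)} = -10 - V$
$-417 + L{\left(-2 - 8,-3 \right)} \left(-473\right) = -417 + \left(-10 - -3\right) \left(-473\right) = -417 + \left(-10 + 3\right) \left(-473\right) = -417 - -3311 = -417 + 3311 = 2894$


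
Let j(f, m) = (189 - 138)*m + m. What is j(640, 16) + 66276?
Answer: 67108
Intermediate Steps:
j(f, m) = 52*m (j(f, m) = 51*m + m = 52*m)
j(640, 16) + 66276 = 52*16 + 66276 = 832 + 66276 = 67108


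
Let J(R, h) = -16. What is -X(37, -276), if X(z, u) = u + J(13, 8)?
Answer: 292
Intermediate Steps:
X(z, u) = -16 + u (X(z, u) = u - 16 = -16 + u)
-X(37, -276) = -(-16 - 276) = -1*(-292) = 292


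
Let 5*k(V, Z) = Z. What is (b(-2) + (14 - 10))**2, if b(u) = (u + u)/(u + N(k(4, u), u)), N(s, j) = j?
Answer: 25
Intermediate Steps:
k(V, Z) = Z/5
b(u) = 1 (b(u) = (u + u)/(u + u) = (2*u)/((2*u)) = (2*u)*(1/(2*u)) = 1)
(b(-2) + (14 - 10))**2 = (1 + (14 - 10))**2 = (1 + 4)**2 = 5**2 = 25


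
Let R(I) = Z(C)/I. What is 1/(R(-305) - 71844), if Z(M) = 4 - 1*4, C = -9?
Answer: -1/71844 ≈ -1.3919e-5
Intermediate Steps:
Z(M) = 0 (Z(M) = 4 - 4 = 0)
R(I) = 0 (R(I) = 0/I = 0)
1/(R(-305) - 71844) = 1/(0 - 71844) = 1/(-71844) = -1/71844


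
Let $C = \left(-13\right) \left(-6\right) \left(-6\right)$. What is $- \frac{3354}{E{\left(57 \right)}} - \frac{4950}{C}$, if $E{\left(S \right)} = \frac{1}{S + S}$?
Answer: $- \frac{9940981}{26} \approx -3.8235 \cdot 10^{5}$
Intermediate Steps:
$C = -468$ ($C = 78 \left(-6\right) = -468$)
$E{\left(S \right)} = \frac{1}{2 S}$
$- \frac{3354}{E{\left(57 \right)}} - \frac{4950}{C} = - \frac{3354}{\frac{1}{2} \cdot \frac{1}{57}} - \frac{4950}{-468} = - \frac{3354}{\frac{1}{2} \cdot \frac{1}{57}} - - \frac{275}{26} = - 3354 \frac{1}{\frac{1}{114}} + \frac{275}{26} = \left(-3354\right) 114 + \frac{275}{26} = -382356 + \frac{275}{26} = - \frac{9940981}{26}$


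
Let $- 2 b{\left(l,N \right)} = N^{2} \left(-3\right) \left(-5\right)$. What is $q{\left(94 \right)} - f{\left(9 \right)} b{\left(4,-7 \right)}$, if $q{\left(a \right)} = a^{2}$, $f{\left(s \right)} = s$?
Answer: $\frac{24287}{2} \approx 12144.0$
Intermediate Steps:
$b{\left(l,N \right)} = - \frac{15 N^{2}}{2}$ ($b{\left(l,N \right)} = - \frac{N^{2} \left(-3\right) \left(-5\right)}{2} = - \frac{- 3 N^{2} \left(-5\right)}{2} = - \frac{15 N^{2}}{2}$)
$q{\left(94 \right)} - f{\left(9 \right)} b{\left(4,-7 \right)} = 94^{2} - 9 \left(- \frac{15 \left(-7\right)^{2}}{2}\right) = 8836 - 9 \left(\left(- \frac{15}{2}\right) 49\right) = 8836 - 9 \left(- \frac{735}{2}\right) = 8836 - - \frac{6615}{2} = 8836 + \frac{6615}{2} = \frac{24287}{2}$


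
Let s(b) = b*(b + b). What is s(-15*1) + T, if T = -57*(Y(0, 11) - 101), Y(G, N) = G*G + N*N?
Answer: -690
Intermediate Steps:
Y(G, N) = G² + N²
s(b) = 2*b² (s(b) = b*(2*b) = 2*b²)
T = -1140 (T = -57*((0² + 11²) - 101) = -57*((0 + 121) - 101) = -57*(121 - 101) = -57*20 = -1140)
s(-15*1) + T = 2*(-15*1)² - 1140 = 2*(-15)² - 1140 = 2*225 - 1140 = 450 - 1140 = -690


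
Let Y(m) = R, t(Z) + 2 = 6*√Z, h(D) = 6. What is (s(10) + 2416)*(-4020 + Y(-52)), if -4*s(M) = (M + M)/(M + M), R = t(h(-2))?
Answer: -19432293/2 + 28989*√6/2 ≈ -9.6806e+6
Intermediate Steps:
t(Z) = -2 + 6*√Z
R = -2 + 6*√6 ≈ 12.697
Y(m) = -2 + 6*√6
s(M) = -¼ (s(M) = -(M + M)/(4*(M + M)) = -2*M/(4*(2*M)) = -2*M*1/(2*M)/4 = -¼*1 = -¼)
(s(10) + 2416)*(-4020 + Y(-52)) = (-¼ + 2416)*(-4020 + (-2 + 6*√6)) = 9663*(-4022 + 6*√6)/4 = -19432293/2 + 28989*√6/2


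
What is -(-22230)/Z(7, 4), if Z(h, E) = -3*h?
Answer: -7410/7 ≈ -1058.6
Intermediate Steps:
-(-22230)/Z(7, 4) = -(-22230)/((-3*7)) = -(-22230)/(-21) = -(-22230)*(-1)/21 = -855*26/21 = -7410/7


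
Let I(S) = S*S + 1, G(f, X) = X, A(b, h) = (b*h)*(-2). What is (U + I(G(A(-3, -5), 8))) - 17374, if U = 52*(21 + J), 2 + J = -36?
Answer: -18193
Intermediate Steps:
J = -38 (J = -2 - 36 = -38)
A(b, h) = -2*b*h
I(S) = 1 + S² (I(S) = S² + 1 = 1 + S²)
U = -884 (U = 52*(21 - 38) = 52*(-17) = -884)
(U + I(G(A(-3, -5), 8))) - 17374 = (-884 + (1 + 8²)) - 17374 = (-884 + (1 + 64)) - 17374 = (-884 + 65) - 17374 = -819 - 17374 = -18193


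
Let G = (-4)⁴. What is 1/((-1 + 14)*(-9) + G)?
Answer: 1/139 ≈ 0.0071942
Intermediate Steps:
G = 256
1/((-1 + 14)*(-9) + G) = 1/((-1 + 14)*(-9) + 256) = 1/(13*(-9) + 256) = 1/(-117 + 256) = 1/139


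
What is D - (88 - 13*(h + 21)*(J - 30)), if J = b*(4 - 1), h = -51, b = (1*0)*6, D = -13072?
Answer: -1460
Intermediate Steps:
b = 0 (b = 0*6 = 0)
J = 0 (J = 0*(4 - 1) = 0*3 = 0)
D - (88 - 13*(h + 21)*(J - 30)) = -13072 - (88 - 13*(-51 + 21)*(0 - 30)) = -13072 - (88 - (-390)*(-30)) = -13072 - (88 - 13*900) = -13072 - (88 - 11700) = -13072 - 1*(-11612) = -13072 + 11612 = -1460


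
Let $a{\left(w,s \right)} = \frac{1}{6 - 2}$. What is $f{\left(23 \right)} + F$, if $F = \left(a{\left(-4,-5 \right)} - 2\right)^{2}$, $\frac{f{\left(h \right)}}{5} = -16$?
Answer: $- \frac{1231}{16} \approx -76.938$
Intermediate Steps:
$f{\left(h \right)} = -80$ ($f{\left(h \right)} = 5 \left(-16\right) = -80$)
$a{\left(w,s \right)} = \frac{1}{4}$ ($a{\left(w,s \right)} = \frac{1}{6 - 2} = \frac{1}{4}$)
$F = \frac{49}{16}$ ($F = \left(\frac{1}{4} - 2\right)^{2} = \left(- \frac{7}{4}\right)^{2} = \frac{49}{16} \approx 3.0625$)
$f{\left(23 \right)} + F = -80 + \frac{49}{16} = - \frac{1231}{16}$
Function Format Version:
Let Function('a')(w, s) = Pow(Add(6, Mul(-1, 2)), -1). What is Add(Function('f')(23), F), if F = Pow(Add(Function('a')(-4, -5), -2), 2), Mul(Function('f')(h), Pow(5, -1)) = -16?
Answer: Rational(-1231, 16) ≈ -76.938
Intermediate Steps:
Function('f')(h) = -80 (Function('f')(h) = Mul(5, -16) = -80)
Function('a')(w, s) = Rational(1, 4) (Function('a')(w, s) = Pow(Add(6, -2), -1) = Pow(4, -1) = Rational(1, 4))
F = Rational(49, 16) (F = Pow(Add(Rational(1, 4), -2), 2) = Pow(Rational(-7, 4), 2) = Rational(49, 16) ≈ 3.0625)
Add(Function('f')(23), F) = Add(-80, Rational(49, 16)) = Rational(-1231, 16)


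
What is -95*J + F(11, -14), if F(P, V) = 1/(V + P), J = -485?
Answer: 138224/3 ≈ 46075.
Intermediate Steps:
F(P, V) = 1/(P + V)
-95*J + F(11, -14) = -95*(-485) + 1/(11 - 14) = 46075 + 1/(-3) = 46075 - ⅓ = 138224/3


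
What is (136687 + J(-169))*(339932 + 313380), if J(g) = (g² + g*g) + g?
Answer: 126507335680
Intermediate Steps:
J(g) = g + 2*g² (J(g) = (g² + g²) + g = 2*g² + g = g + 2*g²)
(136687 + J(-169))*(339932 + 313380) = (136687 - 169*(1 + 2*(-169)))*(339932 + 313380) = (136687 - 169*(1 - 338))*653312 = (136687 - 169*(-337))*653312 = (136687 + 56953)*653312 = 193640*653312 = 126507335680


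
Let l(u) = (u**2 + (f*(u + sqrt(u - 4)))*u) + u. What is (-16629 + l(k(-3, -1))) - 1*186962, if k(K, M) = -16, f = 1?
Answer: -203095 - 32*I*sqrt(5) ≈ -2.031e+5 - 71.554*I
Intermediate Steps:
l(u) = u + u**2 + u*(u + sqrt(-4 + u)) (l(u) = (u**2 + (1*(u + sqrt(u - 4)))*u) + u = (u**2 + (1*(u + sqrt(-4 + u)))*u) + u = (u**2 + (u + sqrt(-4 + u))*u) + u = (u**2 + u*(u + sqrt(-4 + u))) + u = u + u**2 + u*(u + sqrt(-4 + u)))
(-16629 + l(k(-3, -1))) - 1*186962 = (-16629 - 16*(1 + sqrt(-4 - 16) + 2*(-16))) - 1*186962 = (-16629 - 16*(1 + sqrt(-20) - 32)) - 186962 = (-16629 - 16*(1 + 2*I*sqrt(5) - 32)) - 186962 = (-16629 - 16*(-31 + 2*I*sqrt(5))) - 186962 = (-16629 + (496 - 32*I*sqrt(5))) - 186962 = (-16133 - 32*I*sqrt(5)) - 186962 = -203095 - 32*I*sqrt(5)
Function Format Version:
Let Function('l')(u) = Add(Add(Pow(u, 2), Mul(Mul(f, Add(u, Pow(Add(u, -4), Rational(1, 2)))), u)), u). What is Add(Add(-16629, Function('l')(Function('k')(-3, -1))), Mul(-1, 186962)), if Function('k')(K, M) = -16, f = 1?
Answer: Add(-203095, Mul(-32, I, Pow(5, Rational(1, 2)))) ≈ Add(-2.0310e+5, Mul(-71.554, I))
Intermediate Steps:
Function('l')(u) = Add(u, Pow(u, 2), Mul(u, Add(u, Pow(Add(-4, u), Rational(1, 2))))) (Function('l')(u) = Add(Add(Pow(u, 2), Mul(Mul(1, Add(u, Pow(Add(u, -4), Rational(1, 2)))), u)), u) = Add(Add(Pow(u, 2), Mul(Mul(1, Add(u, Pow(Add(-4, u), Rational(1, 2)))), u)), u) = Add(Add(Pow(u, 2), Mul(Add(u, Pow(Add(-4, u), Rational(1, 2))), u)), u) = Add(Add(Pow(u, 2), Mul(u, Add(u, Pow(Add(-4, u), Rational(1, 2))))), u) = Add(u, Pow(u, 2), Mul(u, Add(u, Pow(Add(-4, u), Rational(1, 2))))))
Add(Add(-16629, Function('l')(Function('k')(-3, -1))), Mul(-1, 186962)) = Add(Add(-16629, Mul(-16, Add(1, Pow(Add(-4, -16), Rational(1, 2)), Mul(2, -16)))), Mul(-1, 186962)) = Add(Add(-16629, Mul(-16, Add(1, Pow(-20, Rational(1, 2)), -32))), -186962) = Add(Add(-16629, Mul(-16, Add(1, Mul(2, I, Pow(5, Rational(1, 2))), -32))), -186962) = Add(Add(-16629, Mul(-16, Add(-31, Mul(2, I, Pow(5, Rational(1, 2)))))), -186962) = Add(Add(-16629, Add(496, Mul(-32, I, Pow(5, Rational(1, 2))))), -186962) = Add(Add(-16133, Mul(-32, I, Pow(5, Rational(1, 2)))), -186962) = Add(-203095, Mul(-32, I, Pow(5, Rational(1, 2))))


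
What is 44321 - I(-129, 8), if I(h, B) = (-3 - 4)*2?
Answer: 44335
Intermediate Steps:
I(h, B) = -14 (I(h, B) = -7*2 = -14)
44321 - I(-129, 8) = 44321 - 1*(-14) = 44321 + 14 = 44335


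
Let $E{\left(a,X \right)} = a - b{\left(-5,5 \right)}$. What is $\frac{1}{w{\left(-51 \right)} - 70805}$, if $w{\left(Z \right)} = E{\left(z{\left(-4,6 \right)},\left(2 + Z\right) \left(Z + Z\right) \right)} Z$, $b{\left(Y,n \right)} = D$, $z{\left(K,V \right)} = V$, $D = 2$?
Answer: $- \frac{1}{71009} \approx -1.4083 \cdot 10^{-5}$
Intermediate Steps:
$b{\left(Y,n \right)} = 2$
$E{\left(a,X \right)} = -2 + a$ ($E{\left(a,X \right)} = a - 2 = -2 + a$)
$w{\left(Z \right)} = 4 Z$ ($w{\left(Z \right)} = \left(-2 + 6\right) Z = 4 Z$)
$\frac{1}{w{\left(-51 \right)} - 70805} = \frac{1}{4 \left(-51\right) - 70805} = \frac{1}{-204 - 70805} = \frac{1}{-71009} = - \frac{1}{71009}$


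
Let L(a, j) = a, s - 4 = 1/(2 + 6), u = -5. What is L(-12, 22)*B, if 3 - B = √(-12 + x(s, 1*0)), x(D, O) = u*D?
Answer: -36 + 9*I*√58 ≈ -36.0 + 68.542*I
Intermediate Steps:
s = 33/8 (s = 4 + 1/(2 + 6) = 4 + 1/8 = 4 + ⅛ = 33/8 ≈ 4.1250)
x(D, O) = -5*D
B = 3 - 3*I*√58/4 (B = 3 - √(-12 - 5*33/8) = 3 - √(-12 - 165/8) = 3 - √(-261/8) = 3 - 3*I*√58/4 ≈ 3.0 - 5.7118*I)
L(-12, 22)*B = -12*(3 - 3*I*√58/4) = -36 + 9*I*√58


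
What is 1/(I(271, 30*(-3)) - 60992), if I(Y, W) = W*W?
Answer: -1/52892 ≈ -1.8906e-5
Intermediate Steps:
I(Y, W) = W²
1/(I(271, 30*(-3)) - 60992) = 1/((30*(-3))² - 60992) = 1/((-90)² - 60992) = 1/(8100 - 60992) = 1/(-52892) = -1/52892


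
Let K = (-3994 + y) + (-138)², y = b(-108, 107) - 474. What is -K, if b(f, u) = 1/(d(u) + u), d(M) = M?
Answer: -3119265/214 ≈ -14576.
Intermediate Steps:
b(f, u) = 1/(2*u) (b(f, u) = 1/(u + u) = 1/(2*u))
y = -101435/214 (y = (½)/107 - 474 = (½)*(1/107) - 474 = 1/214 - 474 = -101435/214 ≈ -474.00)
K = 3119265/214 (K = (-3994 - 101435/214) + (-138)² = -956151/214 + 19044 = 3119265/214 ≈ 14576.)
-K = -1*3119265/214 = -3119265/214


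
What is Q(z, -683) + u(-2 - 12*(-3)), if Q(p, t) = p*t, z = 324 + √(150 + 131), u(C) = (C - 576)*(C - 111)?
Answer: -179558 - 683*√281 ≈ -1.9101e+5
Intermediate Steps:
u(C) = (-576 + C)*(-111 + C)
z = 324 + √281 ≈ 340.76
Q(z, -683) + u(-2 - 12*(-3)) = (324 + √281)*(-683) + (63936 + (-2 - 12*(-3))² - 687*(-2 - 12*(-3))) = (-221292 - 683*√281) + (63936 + (-2 + 36)² - 687*(-2 + 36)) = (-221292 - 683*√281) + (63936 + 34² - 687*34) = (-221292 - 683*√281) + (63936 + 1156 - 23358) = (-221292 - 683*√281) + 41734 = -179558 - 683*√281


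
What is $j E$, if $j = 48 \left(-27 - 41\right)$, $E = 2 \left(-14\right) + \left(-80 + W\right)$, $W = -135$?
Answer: $793152$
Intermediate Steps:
$E = -243$ ($E = 2 \left(-14\right) - 215 = -28 - 215 = -243$)
$j = -3264$ ($j = 48 \left(-68\right) = -3264$)
$j E = \left(-3264\right) \left(-243\right) = 793152$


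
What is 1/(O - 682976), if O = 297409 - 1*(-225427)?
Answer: -1/160140 ≈ -6.2445e-6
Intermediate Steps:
O = 522836 (O = 297409 + 225427 = 522836)
1/(O - 682976) = 1/(522836 - 682976) = 1/(-160140) = -1/160140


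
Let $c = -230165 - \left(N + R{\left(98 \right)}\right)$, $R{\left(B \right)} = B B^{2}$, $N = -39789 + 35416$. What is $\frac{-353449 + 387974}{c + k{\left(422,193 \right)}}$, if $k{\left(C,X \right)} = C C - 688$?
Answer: $- \frac{34525}{989588} \approx -0.034888$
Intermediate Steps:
$N = -4373$
$R{\left(B \right)} = B^{3}$
$c = -1166984$ ($c = -230165 - \left(-4373 + 98^{3}\right) = -230165 - \left(-4373 + 941192\right) = -230165 - 936819 = -1166984$)
$k{\left(C,X \right)} = -688 + C^{2}$ ($k{\left(C,X \right)} = C^{2} - 688 = -688 + C^{2}$)
$\frac{-353449 + 387974}{c + k{\left(422,193 \right)}} = \frac{-353449 + 387974}{-1166984 - \left(688 - 422^{2}\right)} = \frac{34525}{-1166984 + \left(-688 + 178084\right)} = \frac{34525}{-1166984 + 177396} = \frac{34525}{-989588} = 34525 \left(- \frac{1}{989588}\right) = - \frac{34525}{989588}$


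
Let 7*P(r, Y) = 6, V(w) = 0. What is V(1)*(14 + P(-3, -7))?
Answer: 0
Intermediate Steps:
P(r, Y) = 6/7 (P(r, Y) = (1/7)*6 = 6/7)
V(1)*(14 + P(-3, -7)) = 0*(14 + 6/7) = 0*(104/7) = 0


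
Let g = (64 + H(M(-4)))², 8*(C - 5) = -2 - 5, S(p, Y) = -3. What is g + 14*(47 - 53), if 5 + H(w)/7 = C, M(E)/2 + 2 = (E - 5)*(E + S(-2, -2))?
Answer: 208993/64 ≈ 3265.5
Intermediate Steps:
C = 33/8 (C = 5 + (-2 - 5)/8 = 5 + (⅛)*(-7) = 5 - 7/8 = 33/8 ≈ 4.1250)
M(E) = -4 + 2*(-5 + E)*(-3 + E) (M(E) = -4 + 2*((E - 5)*(E - 3)) = -4 + 2*((-5 + E)*(-3 + E)) = -4 + 2*(-5 + E)*(-3 + E))
H(w) = -49/8 (H(w) = -35 + 7*(33/8) = -35 + 231/8 = -49/8)
g = 214369/64 (g = (64 - 49/8)² = (463/8)² = 214369/64 ≈ 3349.5)
g + 14*(47 - 53) = 214369/64 + 14*(47 - 53) = 214369/64 + 14*(-6) = 214369/64 - 84 = 208993/64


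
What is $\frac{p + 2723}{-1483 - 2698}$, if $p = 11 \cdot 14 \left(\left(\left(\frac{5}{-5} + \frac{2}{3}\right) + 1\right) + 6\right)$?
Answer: $- \frac{11249}{12543} \approx -0.89684$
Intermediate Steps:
$p = \frac{3080}{3}$ ($p = 154 \left(\left(\left(5 \left(- \frac{1}{5}\right) + 2 \cdot \frac{1}{3}\right) + 1\right) + 6\right) = 154 \left(\left(\left(-1 + \frac{2}{3}\right) + 1\right) + 6\right) = 154 \left(\left(- \frac{1}{3} + 1\right) + 6\right) = 154 \left(\frac{2}{3} + 6\right) = 154 \cdot \frac{20}{3} = \frac{3080}{3} \approx 1026.7$)
$\frac{p + 2723}{-1483 - 2698} = \frac{\frac{3080}{3} + 2723}{-1483 - 2698} = \frac{11249}{3 \left(-4181\right)} = \frac{11249}{3} \left(- \frac{1}{4181}\right) = - \frac{11249}{12543}$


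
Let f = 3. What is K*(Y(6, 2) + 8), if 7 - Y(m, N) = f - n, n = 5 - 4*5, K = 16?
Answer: -48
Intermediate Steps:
n = -15 (n = 5 - 20 = -15)
Y(m, N) = -11 (Y(m, N) = 7 - (3 - 1*(-15)) = 7 - (3 + 15) = 7 - 1*18 = 7 - 18 = -11)
K*(Y(6, 2) + 8) = 16*(-11 + 8) = 16*(-3) = -48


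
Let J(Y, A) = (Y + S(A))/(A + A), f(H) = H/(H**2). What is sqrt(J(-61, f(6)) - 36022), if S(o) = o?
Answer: I*sqrt(144818)/2 ≈ 190.27*I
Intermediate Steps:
f(H) = 1/H (f(H) = H/H**2 = 1/H)
J(Y, A) = (A + Y)/(2*A) (J(Y, A) = (Y + A)/(A + A) = (A + Y)/((2*A)) = (A + Y)*(1/(2*A)) = (A + Y)/(2*A))
sqrt(J(-61, f(6)) - 36022) = sqrt((1/6 - 61)/(2*(1/6)) - 36022) = sqrt((1/2)*6*(-365/6) - 36022) = sqrt(-365/2 - 36022) = sqrt(-72409/2) = I*sqrt(144818)/2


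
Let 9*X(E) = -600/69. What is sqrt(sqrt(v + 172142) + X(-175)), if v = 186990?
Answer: sqrt(-4600 + 9522*sqrt(89783))/69 ≈ 24.460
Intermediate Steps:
X(E) = -200/207 (X(E) = (-600/69)/9 = (-600*1/69)/9 = (1/9)*(-200/23) = -200/207)
sqrt(sqrt(v + 172142) + X(-175)) = sqrt(sqrt(186990 + 172142) - 200/207) = sqrt(sqrt(359132) - 200/207) = sqrt(2*sqrt(89783) - 200/207) = sqrt(-200/207 + 2*sqrt(89783))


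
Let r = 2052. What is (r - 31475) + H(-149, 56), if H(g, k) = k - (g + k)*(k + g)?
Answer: -38016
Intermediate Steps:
H(g, k) = k - (g + k)² (H(g, k) = k - (g + k)*(g + k) = k - (g + k)²)
(r - 31475) + H(-149, 56) = (2052 - 31475) + (56 - (-149 + 56)²) = -29423 + (56 - 1*(-93)²) = -29423 + (56 - 1*8649) = -29423 + (56 - 8649) = -29423 - 8593 = -38016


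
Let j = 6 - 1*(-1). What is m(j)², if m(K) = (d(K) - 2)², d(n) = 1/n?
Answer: 28561/2401 ≈ 11.895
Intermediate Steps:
j = 7 (j = 6 + 1 = 7)
m(K) = (-2 + 1/K)² (m(K) = (1/K - 2)² = (-2 + 1/K)²)
m(j)² = ((-1 + 2*7)²/7²)² = ((-1 + 14)²/49)² = ((1/49)*13²)² = ((1/49)*169)² = (169/49)² = 28561/2401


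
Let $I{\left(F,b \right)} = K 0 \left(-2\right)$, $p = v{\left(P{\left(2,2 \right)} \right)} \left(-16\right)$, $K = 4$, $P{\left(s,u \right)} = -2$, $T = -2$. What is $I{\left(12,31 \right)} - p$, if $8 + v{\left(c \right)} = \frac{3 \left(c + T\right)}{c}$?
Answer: $-32$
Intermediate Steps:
$v{\left(c \right)} = -8 + \frac{-6 + 3 c}{c}$ ($v{\left(c \right)} = -8 + \frac{3 \left(c - 2\right)}{c} = -8 + \frac{3 \left(-2 + c\right)}{c} = -8 + \frac{-6 + 3 c}{c}$)
$p = 32$ ($p = \left(-5 - \frac{6}{-2}\right) \left(-16\right) = \left(-5 - -3\right) \left(-16\right) = \left(-5 + 3\right) \left(-16\right) = \left(-2\right) \left(-16\right) = 32$)
$I{\left(F,b \right)} = 0$ ($I{\left(F,b \right)} = 4 \cdot 0 \left(-2\right) = 0 \left(-2\right) = 0$)
$I{\left(12,31 \right)} - p = 0 - 32 = -32$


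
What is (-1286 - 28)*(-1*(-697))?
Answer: -915858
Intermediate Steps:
(-1286 - 28)*(-1*(-697)) = -1314*697 = -915858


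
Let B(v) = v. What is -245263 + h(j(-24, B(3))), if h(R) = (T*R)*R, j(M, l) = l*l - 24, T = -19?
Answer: -249538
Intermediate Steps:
j(M, l) = -24 + l² (j(M, l) = l² - 24 = -24 + l²)
h(R) = -19*R² (h(R) = (-19*R)*R = -19*R²)
-245263 + h(j(-24, B(3))) = -245263 - 19*(-24 + 3²)² = -245263 - 19*(-24 + 9)² = -245263 - 19*(-15)² = -245263 - 19*225 = -245263 - 4275 = -249538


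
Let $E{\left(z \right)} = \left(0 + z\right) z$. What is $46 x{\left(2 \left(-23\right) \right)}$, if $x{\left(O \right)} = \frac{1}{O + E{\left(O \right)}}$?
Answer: $\frac{1}{45} \approx 0.022222$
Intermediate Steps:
$E{\left(z \right)} = z^{2}$ ($E{\left(z \right)} = z z = z^{2}$)
$x{\left(O \right)} = \frac{1}{O + O^{2}}$
$46 x{\left(2 \left(-23\right) \right)} = 46 \frac{1}{2 \left(-23\right) \left(1 + 2 \left(-23\right)\right)} = 46 \frac{1}{\left(-46\right) \left(1 - 46\right)} = 46 \left(- \frac{1}{46 \left(-45\right)}\right) = 46 \left(\left(- \frac{1}{46}\right) \left(- \frac{1}{45}\right)\right) = 46 \cdot \frac{1}{2070} = \frac{1}{45}$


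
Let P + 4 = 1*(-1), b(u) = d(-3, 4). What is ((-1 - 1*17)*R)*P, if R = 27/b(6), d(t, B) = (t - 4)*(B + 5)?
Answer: -270/7 ≈ -38.571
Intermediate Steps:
d(t, B) = (-4 + t)*(5 + B)
b(u) = -63 (b(u) = -20 - 4*4 + 5*(-3) + 4*(-3) = -20 - 16 - 15 - 12 = -63)
R = -3/7 (R = 27/(-63) = 27*(-1/63) = -3/7 ≈ -0.42857)
P = -5 (P = -4 + 1*(-1) = -4 - 1 = -5)
((-1 - 1*17)*R)*P = ((-1 - 1*17)*(-3/7))*(-5) = ((-1 - 17)*(-3/7))*(-5) = -18*(-3/7)*(-5) = (54/7)*(-5) = -270/7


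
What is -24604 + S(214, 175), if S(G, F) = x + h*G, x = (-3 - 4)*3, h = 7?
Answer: -23127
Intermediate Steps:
x = -21 (x = -7*3 = -21)
S(G, F) = -21 + 7*G
-24604 + S(214, 175) = -24604 + (-21 + 7*214) = -24604 + (-21 + 1498) = -24604 + 1477 = -23127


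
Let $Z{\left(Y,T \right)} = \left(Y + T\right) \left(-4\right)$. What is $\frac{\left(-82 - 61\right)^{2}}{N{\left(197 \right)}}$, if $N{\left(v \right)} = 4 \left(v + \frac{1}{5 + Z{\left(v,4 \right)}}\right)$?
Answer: $\frac{16338751}{629608} \approx 25.951$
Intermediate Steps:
$Z{\left(Y,T \right)} = - 4 T - 4 Y$ ($Z{\left(Y,T \right)} = \left(T + Y\right) \left(-4\right) = - 4 T - 4 Y$)
$N{\left(v \right)} = 4 v + \frac{4}{-11 - 4 v}$ ($N{\left(v \right)} = 4 \left(v + \frac{1}{5 - \left(16 + 4 v\right)}\right) = 4 \left(v + \frac{1}{-11 - 4 v}\right) = 4 v + \frac{4}{-11 - 4 v}$)
$\frac{\left(-82 - 61\right)^{2}}{N{\left(197 \right)}} = \frac{\left(-82 - 61\right)^{2}}{4 \frac{1}{11 + 4 \cdot 197} \left(-1 + 4 \cdot 197^{2} + 11 \cdot 197\right)} = \frac{\left(-143\right)^{2}}{4 \frac{1}{11 + 788} \left(-1 + 4 \cdot 38809 + 2167\right)} = \frac{20449}{4 \cdot \frac{1}{799} \left(-1 + 155236 + 2167\right)} = \frac{20449}{4 \cdot \frac{1}{799} \cdot 157402} = \frac{20449}{\frac{629608}{799}} = 20449 \cdot \frac{799}{629608} = \frac{16338751}{629608}$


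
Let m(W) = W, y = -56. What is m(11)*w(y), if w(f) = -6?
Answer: -66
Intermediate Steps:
m(11)*w(y) = 11*(-6) = -66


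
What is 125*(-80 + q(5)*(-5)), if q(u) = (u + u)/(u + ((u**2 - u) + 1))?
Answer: -133125/13 ≈ -10240.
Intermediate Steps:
q(u) = 2*u/(1 + u**2) (q(u) = (2*u)/(u + (1 + u**2 - u)) = (2*u)/(1 + u**2) = 2*u/(1 + u**2))
125*(-80 + q(5)*(-5)) = 125*(-80 + (2*5/(1 + 5**2))*(-5)) = 125*(-80 + (2*5/(1 + 25))*(-5)) = 125*(-80 + (2*5/26)*(-5)) = 125*(-80 + (2*5*(1/26))*(-5)) = 125*(-80 + (5/13)*(-5)) = 125*(-80 - 25/13) = 125*(-1065/13) = -133125/13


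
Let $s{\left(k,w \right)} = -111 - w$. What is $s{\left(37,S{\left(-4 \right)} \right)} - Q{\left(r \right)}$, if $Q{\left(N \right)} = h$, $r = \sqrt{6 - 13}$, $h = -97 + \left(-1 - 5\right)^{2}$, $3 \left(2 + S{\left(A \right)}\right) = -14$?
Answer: $- \frac{130}{3} \approx -43.333$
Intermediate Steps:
$S{\left(A \right)} = - \frac{20}{3}$ ($S{\left(A \right)} = -2 + \frac{1}{3} \left(-14\right) = -2 - \frac{14}{3} = - \frac{20}{3}$)
$h = -61$ ($h = -97 + \left(-6\right)^{2} = -97 + 36 = -61$)
$r = i \sqrt{7}$ ($r = \sqrt{-7} = i \sqrt{7} \approx 2.6458 i$)
$Q{\left(N \right)} = -61$
$s{\left(37,S{\left(-4 \right)} \right)} - Q{\left(r \right)} = \left(-111 - - \frac{20}{3}\right) - -61 = \left(-111 + \frac{20}{3}\right) + 61 = - \frac{313}{3} + 61 = - \frac{130}{3}$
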